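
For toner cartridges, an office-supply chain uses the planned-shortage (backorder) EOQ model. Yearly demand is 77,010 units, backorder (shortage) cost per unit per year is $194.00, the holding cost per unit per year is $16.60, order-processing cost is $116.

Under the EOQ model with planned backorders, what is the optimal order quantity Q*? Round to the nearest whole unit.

1,081 units

Q* = √(2DS/H) · √((H + b)/b)
   = √(2 × 77,010 × 116 / 16.6) · √((16.6 + 194) / 194)
   = 1,037.441 × 1.0419 ≈ 1,080.92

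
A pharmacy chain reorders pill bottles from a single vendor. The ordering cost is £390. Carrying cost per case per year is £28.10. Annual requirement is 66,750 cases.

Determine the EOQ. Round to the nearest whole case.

Q* = √(2·D·S / H) = √(2·66,750·390 / 28.1) = √1,852,847.0 ≈ 1,361.19

1,361 cases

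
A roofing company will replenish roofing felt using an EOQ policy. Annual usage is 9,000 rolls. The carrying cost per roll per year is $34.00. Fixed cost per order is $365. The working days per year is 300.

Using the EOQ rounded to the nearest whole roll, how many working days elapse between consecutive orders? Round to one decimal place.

2DS/H = 2·9,000·365/34 = 193,235.29
EOQ = √193,235.29 ≈ 439.59 → Q = 440 rolls
Days between orders = 300 / (D/Q) = 300 / 20.455 ≈ 14.667

14.7 days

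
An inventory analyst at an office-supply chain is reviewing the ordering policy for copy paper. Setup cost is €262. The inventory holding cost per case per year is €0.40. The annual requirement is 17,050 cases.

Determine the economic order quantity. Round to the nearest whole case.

4,726 cases

Q* = √(2·D·S / H) = √(2·17,050·262 / 0.4) = √22,335,500.0 ≈ 4,726.04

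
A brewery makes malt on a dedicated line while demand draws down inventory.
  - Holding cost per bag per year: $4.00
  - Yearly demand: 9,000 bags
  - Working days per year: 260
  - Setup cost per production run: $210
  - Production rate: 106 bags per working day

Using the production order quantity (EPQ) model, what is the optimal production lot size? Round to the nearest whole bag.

d = 9,000/260 = 34.6154 bags/day;  effective holding cost H(1 − d/p) = 4·(1 − 34.6154/106) = 2.69376
Q* = √(2DS / H_eff) = √(2·9,000·210 / 2.69376) ≈ 1,184.59

1,185 bags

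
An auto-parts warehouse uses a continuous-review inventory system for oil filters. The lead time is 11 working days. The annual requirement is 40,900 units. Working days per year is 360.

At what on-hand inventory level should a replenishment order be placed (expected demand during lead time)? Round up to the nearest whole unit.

1,250 units

Daily demand d = 40,900 / 360 = 113.611 units/day
Demand during lead time = 113.611 × 11 = 1,249.72
Reorder point = 1,249.72 → round up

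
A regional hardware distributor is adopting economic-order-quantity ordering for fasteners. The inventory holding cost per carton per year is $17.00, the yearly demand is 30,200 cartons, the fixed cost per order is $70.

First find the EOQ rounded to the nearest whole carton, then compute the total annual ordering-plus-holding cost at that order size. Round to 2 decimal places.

$8,477.97

2DS/H = 2·30,200·70/17 = 248,705.88
EOQ = √248,705.88 ≈ 498.70 → Q = 499 cartons
Annual ordering cost = (D/Q)·S = (30,200/499) × 70 = $4,236.47
Annual holding cost  = (Q/2)·H = (499/2) × 17 = $4,241.50
Total = $4,236.47 + $4,241.50 = $8,477.97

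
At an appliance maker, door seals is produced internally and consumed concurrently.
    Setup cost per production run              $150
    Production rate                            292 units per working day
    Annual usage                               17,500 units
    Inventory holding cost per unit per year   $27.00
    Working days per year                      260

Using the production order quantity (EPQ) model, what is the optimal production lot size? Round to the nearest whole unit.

503 units

d = 17,500/260 = 67.3077 units/day;  effective holding cost H(1 − d/p) = 27·(1 − 67.3077/292) = 20.77634
Q* = √(2DS / H_eff) = √(2·17,500·150 / 20.77634) ≈ 502.68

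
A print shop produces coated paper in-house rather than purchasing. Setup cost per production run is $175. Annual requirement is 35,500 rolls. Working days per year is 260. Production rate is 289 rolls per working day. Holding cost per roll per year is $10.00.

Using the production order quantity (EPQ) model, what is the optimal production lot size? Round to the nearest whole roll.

1,535 rolls

Daily demand d = 35,500/260 = 136.538; p = 289; 1 − d/p = 0.52755
EPQ = √(2DS / (H(1 − d/p)))
    = √(2 × 35,500 × 175 / (10 × 0.52755)) ≈ 1,534.68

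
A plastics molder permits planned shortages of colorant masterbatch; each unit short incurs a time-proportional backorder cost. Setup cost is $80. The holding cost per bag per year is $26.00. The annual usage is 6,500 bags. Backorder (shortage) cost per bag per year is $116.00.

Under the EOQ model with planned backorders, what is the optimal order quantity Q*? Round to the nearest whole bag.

Basic EOQ = √(2·6,500·80/26) = 200.000
Backorder adjustment √((H+b)/b) = √((26+116)/116) = 1.1064
Q* = 200.000 × 1.1064 ≈ 221.28

221 bags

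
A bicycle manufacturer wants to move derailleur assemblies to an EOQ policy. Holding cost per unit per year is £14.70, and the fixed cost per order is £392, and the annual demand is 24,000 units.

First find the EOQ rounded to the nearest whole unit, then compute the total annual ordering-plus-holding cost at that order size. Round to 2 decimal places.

£16,631.15

Optimal lot size Q* = (2 × 24,000 × £392 / £14.7)^½ ≈ 1,131.37 → Q = 1,131 units
Annual ordering cost = (D/Q)·S = (24,000/1,131) × 392 = £8,318.30
Annual holding cost  = (Q/2)·H = (1,131/2) × 14.7 = £8,312.85
Total = £8,318.30 + £8,312.85 = £16,631.15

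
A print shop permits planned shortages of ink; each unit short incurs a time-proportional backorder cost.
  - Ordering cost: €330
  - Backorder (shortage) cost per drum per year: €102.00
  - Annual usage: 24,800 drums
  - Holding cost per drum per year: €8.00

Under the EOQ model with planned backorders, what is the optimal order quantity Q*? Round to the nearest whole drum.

1,485 drums

Q* = √(2DS/H) · √((H + b)/b)
   = √(2 × 24,800 × 330 / 8) · √((8 + 102) / 102)
   = 1,430.385 × 1.0385 ≈ 1,485.42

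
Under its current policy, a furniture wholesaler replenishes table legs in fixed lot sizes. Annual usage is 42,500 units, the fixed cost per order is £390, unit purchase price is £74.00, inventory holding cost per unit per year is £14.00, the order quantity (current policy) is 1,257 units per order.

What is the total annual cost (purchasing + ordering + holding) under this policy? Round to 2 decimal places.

£3,166,985.16

Ordering: D/Q × S = 42,500/1,257 × £390 = £13,186.16
Holding:  Q/2 × H = 1,257/2 × £14 = £8,799.00
Purchase cost = D·C = 42,500 × 74 = £3,145,000.00
Total = £13,186.16 + £8,799.00 + £3,145,000.00 = £3,166,985.16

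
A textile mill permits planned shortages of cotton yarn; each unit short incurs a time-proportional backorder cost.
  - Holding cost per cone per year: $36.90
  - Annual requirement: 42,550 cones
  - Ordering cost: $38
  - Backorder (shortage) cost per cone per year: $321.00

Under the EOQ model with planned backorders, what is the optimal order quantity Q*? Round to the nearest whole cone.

Q* = √(2DS/H) · √((H + b)/b)
   = √(2 × 42,550 × 38 / 36.9) · √((36.9 + 321) / 321)
   = 296.035 × 1.0559 ≈ 312.59

313 cones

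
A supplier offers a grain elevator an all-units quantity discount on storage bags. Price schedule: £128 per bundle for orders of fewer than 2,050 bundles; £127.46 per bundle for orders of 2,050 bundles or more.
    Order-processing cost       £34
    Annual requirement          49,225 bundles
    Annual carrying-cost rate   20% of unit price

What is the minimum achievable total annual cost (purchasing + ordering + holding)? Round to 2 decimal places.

£6,301,164.21

H₁ = 20%×£128 = £25.6000;  H₂ = 20%×£127.46 = £25.4920
EOQ₁ = √(2×49,225×34/25.6000) = 361.60  (< 2,050, feasible at tier 1)
EOQ₂ = √(2×49,225×34/25.4920) = 362.36  (< 2,050 → use Q = 2,050 at tier-2 price)
TC(tier 1 (EOQ₁), Q≈361.6) = £6,310,056.94
TC(tier 2, Q≈2,050.0) = £6,301,164.21
Minimum at tier 2: £6,301,164.21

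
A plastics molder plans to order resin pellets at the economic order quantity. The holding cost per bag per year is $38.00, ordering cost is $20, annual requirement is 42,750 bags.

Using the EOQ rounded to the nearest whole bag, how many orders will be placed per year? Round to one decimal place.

Q* = √(2·D·S / H) = √(2·42,750·20 / 38) = √45,000.0 ≈ 212.13 → Q = 212
Orders per year = D/Q = 42,750 / 212 = 201.651

201.7 orders per year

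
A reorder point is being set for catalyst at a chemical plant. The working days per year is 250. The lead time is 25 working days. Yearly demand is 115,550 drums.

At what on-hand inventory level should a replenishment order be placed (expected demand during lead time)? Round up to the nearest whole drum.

Daily demand d = 115,550 / 250 = 462.200 drums/day
Demand during lead time = 462.200 × 25 = 11,555.00
Reorder point = 11,555.00 → round up

11,555 drums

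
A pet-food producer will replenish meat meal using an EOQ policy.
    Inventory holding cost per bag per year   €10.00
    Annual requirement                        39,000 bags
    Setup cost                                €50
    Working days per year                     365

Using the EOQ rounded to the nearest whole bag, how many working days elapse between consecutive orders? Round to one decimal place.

5.8 days

EOQ = √(2DS/H) = √(2 × 39,000 × 50 / 10)
    = √(390,000.00) ≈ 624.50 → Q = 624 bags
Days between orders = 365 / (D/Q) = 365 / 62.500 ≈ 5.840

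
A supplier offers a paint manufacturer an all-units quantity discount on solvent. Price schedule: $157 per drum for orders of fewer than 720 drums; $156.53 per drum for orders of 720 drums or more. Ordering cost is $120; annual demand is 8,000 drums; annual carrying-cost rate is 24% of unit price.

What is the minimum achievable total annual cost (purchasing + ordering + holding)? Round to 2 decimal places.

H₁ = 24%×$157 = $37.6800;  H₂ = 24%×$156.53 = $37.5672
EOQ₁ = √(2×8,000×120/37.6800) = 225.73  (< 720, feasible at tier 1)
EOQ₂ = √(2×8,000×120/37.5672) = 226.07  (< 720 → use Q = 720 at tier-2 price)
TC(tier 1 (EOQ₁), Q≈225.7) = $1,264,505.62
TC(tier 2, Q≈720.0) = $1,267,097.53
Minimum at tier 1 (EOQ₁): $1,264,505.62

$1,264,505.62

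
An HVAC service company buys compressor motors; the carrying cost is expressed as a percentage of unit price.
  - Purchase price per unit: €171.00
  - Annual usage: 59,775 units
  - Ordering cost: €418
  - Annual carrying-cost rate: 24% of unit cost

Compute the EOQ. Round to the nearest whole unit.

1,103 units

Holding cost per unit per year: H = 24% × €171 = €41.0400
2DS/H = 2·59,775·418/41.04 = 1,217,638.89
EOQ = √1,217,638.89 ≈ 1,103.47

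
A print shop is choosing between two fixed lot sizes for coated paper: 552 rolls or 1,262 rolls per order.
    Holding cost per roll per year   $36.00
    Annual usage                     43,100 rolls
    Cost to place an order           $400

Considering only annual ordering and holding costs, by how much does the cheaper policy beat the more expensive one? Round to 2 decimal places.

Annual cost at Q: ordering D·S/Q plus holding Q·H/2.
TC(552) = (43,100/552)×400 + (552/2)×36 = $41,167.88
TC(1,262) = (43,100/1,262)×400 + (1,262/2)×36 = $36,376.86
Lots of 1,262 are cheaper by $4,791.03.

$4,791.03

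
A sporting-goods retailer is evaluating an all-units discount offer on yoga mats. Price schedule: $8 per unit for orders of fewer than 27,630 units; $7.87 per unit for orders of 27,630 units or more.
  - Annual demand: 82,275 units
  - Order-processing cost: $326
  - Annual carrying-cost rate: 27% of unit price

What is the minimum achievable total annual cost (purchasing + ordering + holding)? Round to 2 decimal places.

$668,964.27

H₁ = 27%×$8 = $2.1600;  H₂ = 27%×$7.87 = $2.1249
EOQ₁ = √(2×82,275×326/2.1600) = 4,983.46  (< 27,630, feasible at tier 1)
EOQ₂ = √(2×82,275×326/2.1249) = 5,024.45  (< 27,630 → use Q = 27,630 at tier-2 price)
TC(tier 1 (EOQ₁), Q≈4,983.5) = $668,964.27
TC(tier 2, Q≈27,630.0) = $677,830.49
Minimum at tier 1 (EOQ₁): $668,964.27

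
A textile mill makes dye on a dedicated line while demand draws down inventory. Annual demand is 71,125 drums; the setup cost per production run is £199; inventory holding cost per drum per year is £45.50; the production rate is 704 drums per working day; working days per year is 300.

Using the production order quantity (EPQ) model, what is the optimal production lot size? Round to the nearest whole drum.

969 drums

Daily demand d = 71,125/300 = 237.083; p = 704; 1 − d/p = 0.66323
EPQ = √(2DS / (H(1 − d/p)))
    = √(2 × 71,125 × 199 / (45.5 × 0.66323)) ≈ 968.53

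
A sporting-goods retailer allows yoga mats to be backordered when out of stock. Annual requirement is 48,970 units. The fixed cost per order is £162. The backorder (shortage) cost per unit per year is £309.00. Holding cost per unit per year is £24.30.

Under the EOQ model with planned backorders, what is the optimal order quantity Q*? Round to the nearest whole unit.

Basic EOQ = √(2·48,970·162/24.3) = 808.043
Backorder adjustment √((H+b)/b) = √((24.3+309)/309) = 1.0386
Q* = 808.043 × 1.0386 ≈ 839.21

839 units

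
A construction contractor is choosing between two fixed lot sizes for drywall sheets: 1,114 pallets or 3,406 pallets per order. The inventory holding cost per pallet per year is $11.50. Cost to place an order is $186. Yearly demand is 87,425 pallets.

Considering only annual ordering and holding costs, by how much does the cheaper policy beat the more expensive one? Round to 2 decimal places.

$3,356.24

For each Q, cost = (D/Q)·S + (Q/2)·H.
TC(1,114) = (87,425/1,114)×186 + (1,114/2)×11.5 = $21,002.49
TC(3,406) = (87,425/3,406)×186 + (3,406/2)×11.5 = $24,358.74
Cheaper: Q = 1,114.  Difference = $3,356.24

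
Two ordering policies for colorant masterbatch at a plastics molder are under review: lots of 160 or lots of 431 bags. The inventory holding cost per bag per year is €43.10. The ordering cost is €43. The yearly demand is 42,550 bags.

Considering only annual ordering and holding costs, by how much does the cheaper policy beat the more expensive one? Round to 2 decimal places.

TC(Q) = (D/Q)S + (Q/2)H
TC(160) = (42,550/160)×43 + (160/2)×43.1 = €14,883.31
TC(431) = (42,550/431)×43 + (431/2)×43.1 = €13,533.18
|ΔTC| = |€14,883.31 − €13,533.18| = €1,350.13

€1,350.13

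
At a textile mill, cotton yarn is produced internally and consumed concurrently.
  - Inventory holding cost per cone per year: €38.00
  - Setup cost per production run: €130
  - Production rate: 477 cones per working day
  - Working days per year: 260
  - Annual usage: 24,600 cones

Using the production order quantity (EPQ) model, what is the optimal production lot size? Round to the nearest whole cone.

458 cones

d = 24,600/260 = 94.6154 cones/day;  effective holding cost H(1 − d/p) = 38·(1 − 94.6154/477) = 30.46251
Q* = √(2DS / H_eff) = √(2·24,600·130 / 30.46251) ≈ 458.22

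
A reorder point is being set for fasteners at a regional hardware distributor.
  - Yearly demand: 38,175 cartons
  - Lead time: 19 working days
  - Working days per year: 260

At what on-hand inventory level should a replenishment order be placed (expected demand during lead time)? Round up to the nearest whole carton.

Daily demand d = 38,175 / 260 = 146.827 cartons/day
Demand during lead time = 146.827 × 19 = 2,789.71
Reorder point = 2,789.71 → round up

2,790 cartons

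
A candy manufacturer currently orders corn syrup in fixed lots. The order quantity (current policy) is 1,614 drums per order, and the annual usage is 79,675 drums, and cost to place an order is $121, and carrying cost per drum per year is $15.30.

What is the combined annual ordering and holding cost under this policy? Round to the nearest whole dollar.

Annual ordering cost = (D/Q)·S = (79,675/1,614) × 121 = $5,973.16
Annual holding cost  = (Q/2)·H = (1,614/2) × 15.3 = $12,347.10
Total = $5,973.16 + $12,347.10 = $18,320.26

$18,320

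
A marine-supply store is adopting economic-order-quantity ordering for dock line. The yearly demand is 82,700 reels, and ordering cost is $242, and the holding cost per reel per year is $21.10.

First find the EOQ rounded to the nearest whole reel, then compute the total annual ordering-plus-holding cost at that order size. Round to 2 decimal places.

EOQ = √(2DS/H) = √(2 × 82,700 × 242 / 21.1)
    = √(1,897,004.74) ≈ 1,377.32 → Q = 1,377 reels
Ordering: D/Q × S = 82,700/1,377 × $242 = $14,534.06
Holding:  Q/2 × H = 1,377/2 × $21.1 = $14,527.35
Total = $14,534.06 + $14,527.35 = $29,061.41

$29,061.41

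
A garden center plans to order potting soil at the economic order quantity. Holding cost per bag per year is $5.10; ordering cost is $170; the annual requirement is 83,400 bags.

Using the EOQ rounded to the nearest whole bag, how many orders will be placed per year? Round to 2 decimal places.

35.37 orders per year

Q* = √(2·D·S / H) = √(2·83,400·170 / 5.1) = √5,560,000.0 ≈ 2,357.97 → Q = 2,358
N = D/Q = 83,400/2,358 ≈ 35.369 orders/yr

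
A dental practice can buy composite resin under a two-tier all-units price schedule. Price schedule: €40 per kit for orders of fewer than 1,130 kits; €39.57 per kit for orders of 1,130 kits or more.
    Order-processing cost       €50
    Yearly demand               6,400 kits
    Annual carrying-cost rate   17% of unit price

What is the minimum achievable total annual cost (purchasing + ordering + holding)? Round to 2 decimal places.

€257,331.88

H₁ = 17%×€40 = €6.8000;  H₂ = 17%×€39.57 = €6.7269
EOQ₁ = √(2×6,400×50/6.8000) = 306.79  (< 1,130, feasible at tier 1)
EOQ₂ = √(2×6,400×50/6.7269) = 308.45  (< 1,130 → use Q = 1,130 at tier-2 price)
TC(tier 1 (EOQ₁), Q≈306.8) = €258,086.14
TC(tier 2, Q≈1,130.0) = €257,331.88
Minimum at tier 2: €257,331.88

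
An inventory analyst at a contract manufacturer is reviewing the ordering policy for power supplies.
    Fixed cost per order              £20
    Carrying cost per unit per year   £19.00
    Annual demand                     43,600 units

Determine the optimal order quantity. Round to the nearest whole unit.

Optimal lot size Q* = (2 × 43,600 × £20 / £19)^½ ≈ 302.97

303 units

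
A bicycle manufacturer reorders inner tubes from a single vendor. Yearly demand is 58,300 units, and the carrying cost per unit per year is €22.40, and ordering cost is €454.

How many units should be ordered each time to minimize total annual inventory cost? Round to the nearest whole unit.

Optimal lot size Q* = (2 × 58,300 × €454 / €22.4)^½ ≈ 1,537.28

1,537 units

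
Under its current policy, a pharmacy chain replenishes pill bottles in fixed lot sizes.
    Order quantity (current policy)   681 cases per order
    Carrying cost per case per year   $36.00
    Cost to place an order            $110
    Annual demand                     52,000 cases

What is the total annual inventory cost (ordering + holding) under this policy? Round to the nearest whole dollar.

Ordering: D/Q × S = 52,000/681 × $110 = $8,399.41
Holding:  Q/2 × H = 681/2 × $36 = $12,258.00
Total = $8,399.41 + $12,258.00 = $20,657.41

$20,657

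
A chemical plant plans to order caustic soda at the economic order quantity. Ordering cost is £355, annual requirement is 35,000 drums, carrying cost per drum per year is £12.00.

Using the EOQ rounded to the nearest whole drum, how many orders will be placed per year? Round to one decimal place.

24.3 orders per year

EOQ = √(2DS/H) = √(2 × 35,000 × 355 / 12)
    = √(2,070,833.33) ≈ 1,439.04 → Q = 1,439
N = D/Q = 35,000/1,439 ≈ 24.322 orders/yr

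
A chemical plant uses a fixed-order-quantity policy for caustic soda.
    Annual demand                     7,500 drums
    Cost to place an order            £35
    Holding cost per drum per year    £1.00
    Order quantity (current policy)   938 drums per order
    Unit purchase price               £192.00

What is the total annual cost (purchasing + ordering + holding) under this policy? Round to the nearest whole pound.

Annual ordering cost = (D/Q)·S = (7,500/938) × 35 = £279.85
Annual holding cost  = (Q/2)·H = (938/2) × 1 = £469.00
Purchase cost = D·C = 7,500 × 192 = £1,440,000.00
Total = £279.85 + £469.00 + £1,440,000.00 = £1,440,748.85

£1,440,749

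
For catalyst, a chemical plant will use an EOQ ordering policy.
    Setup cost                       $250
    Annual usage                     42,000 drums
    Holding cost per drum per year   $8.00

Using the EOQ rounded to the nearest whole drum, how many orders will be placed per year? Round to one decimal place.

25.9 orders per year

EOQ = √(2DS/H) = √(2 × 42,000 × 250 / 8)
    = √(2,625,000.00) ≈ 1,620.19 → Q = 1,620
Orders per year = D/Q = 42,000 / 1,620 = 25.926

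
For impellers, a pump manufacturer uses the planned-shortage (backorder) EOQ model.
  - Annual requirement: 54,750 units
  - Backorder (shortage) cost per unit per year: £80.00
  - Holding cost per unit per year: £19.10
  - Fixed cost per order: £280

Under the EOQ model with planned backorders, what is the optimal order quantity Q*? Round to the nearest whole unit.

Basic EOQ = √(2·54,750·280/19.1) = 1,266.979
Backorder adjustment √((H+b)/b) = √((19.1+80)/80) = 1.1130
Q* = 1,266.979 × 1.1130 ≈ 1,410.14

1,410 units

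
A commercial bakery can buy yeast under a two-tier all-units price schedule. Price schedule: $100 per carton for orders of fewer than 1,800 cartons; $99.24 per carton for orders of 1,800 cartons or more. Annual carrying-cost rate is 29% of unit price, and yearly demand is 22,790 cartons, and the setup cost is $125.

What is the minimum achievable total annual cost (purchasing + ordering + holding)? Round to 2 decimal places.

H₁ = 29%×$100 = $29.0000;  H₂ = 29%×$99.24 = $28.7796
EOQ₁ = √(2×22,790×125/29.0000) = 443.24  (< 1,800, feasible at tier 1)
EOQ₂ = √(2×22,790×125/28.7796) = 444.94  (< 1,800 → use Q = 1,800 at tier-2 price)
TC(tier 1 (EOQ₁), Q≈443.2) = $2,291,854.08
TC(tier 2, Q≈1,800.0) = $2,289,163.88
Minimum at tier 2: $2,289,163.88

$2,289,163.88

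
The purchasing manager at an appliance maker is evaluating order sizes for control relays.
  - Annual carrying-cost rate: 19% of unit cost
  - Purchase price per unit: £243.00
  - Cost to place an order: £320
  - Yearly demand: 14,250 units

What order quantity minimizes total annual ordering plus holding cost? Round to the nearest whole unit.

444 units

H = i·C = 0.19 × £243 = £46.1700 per unit-year
EOQ = √(2DS/H) = √(2 × 14,250 × 320 / 46.17)
    = √(197,530.86) ≈ 444.44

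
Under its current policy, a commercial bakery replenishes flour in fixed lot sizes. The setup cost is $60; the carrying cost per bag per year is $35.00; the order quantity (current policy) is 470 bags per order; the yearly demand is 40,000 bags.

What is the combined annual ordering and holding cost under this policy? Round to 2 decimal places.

Orders/yr = 40,000/470 = 85.106; ordering cost = 85.106 × $60 = $5,106.38
Average inventory = 470/2 = 235; holding cost = 235 × $35 = $8,225.00
Total = $5,106.38 + $8,225.00 = $13,331.38

$13,331.38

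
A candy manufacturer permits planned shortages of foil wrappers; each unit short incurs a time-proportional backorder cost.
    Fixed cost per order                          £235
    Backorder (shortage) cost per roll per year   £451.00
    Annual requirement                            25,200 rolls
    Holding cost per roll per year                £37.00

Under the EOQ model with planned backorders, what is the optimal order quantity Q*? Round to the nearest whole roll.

Q* = √(2DS/H) · √((H + b)/b)
   = √(2 × 25,200 × 235 / 37) · √((37 + 451) / 451)
   = 565.781 × 1.0402 ≈ 588.53

589 rolls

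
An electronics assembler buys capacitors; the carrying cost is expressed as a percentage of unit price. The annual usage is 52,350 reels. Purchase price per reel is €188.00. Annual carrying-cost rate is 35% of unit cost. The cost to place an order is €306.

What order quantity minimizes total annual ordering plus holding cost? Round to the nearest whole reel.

698 reels

Holding cost per reel per year: H = 35% × €188 = €65.8000
Q* = √(2·D·S / H) = √(2·52,350·306 / 65.8) = √486,902.7 ≈ 697.78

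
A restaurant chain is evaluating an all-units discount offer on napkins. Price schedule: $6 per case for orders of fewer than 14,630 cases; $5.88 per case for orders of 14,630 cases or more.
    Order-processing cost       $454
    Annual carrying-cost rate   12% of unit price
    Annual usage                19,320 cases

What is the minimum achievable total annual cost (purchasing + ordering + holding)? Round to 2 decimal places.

$119,362.60

H₁ = 12%×$6 = $0.7200;  H₂ = 12%×$5.88 = $0.7056
EOQ₁ = √(2×19,320×454/0.7200) = 4,936.06  (< 14,630, feasible at tier 1)
EOQ₂ = √(2×19,320×454/0.7056) = 4,986.17  (< 14,630 → use Q = 14,630 at tier-2 price)
TC(tier 1 (EOQ₁), Q≈4,936.1) = $119,473.96
TC(tier 2, Q≈14,630.0) = $119,362.60
Minimum at tier 2: $119,362.60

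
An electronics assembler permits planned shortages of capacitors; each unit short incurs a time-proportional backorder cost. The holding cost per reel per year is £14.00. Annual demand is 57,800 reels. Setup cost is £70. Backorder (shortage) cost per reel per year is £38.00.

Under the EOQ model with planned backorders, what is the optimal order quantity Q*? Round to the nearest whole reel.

889 reels

Q* = √(2DS/H) · √((H + b)/b)
   = √(2 × 57,800 × 70 / 14) · √((14 + 38) / 38)
   = 760.263 × 1.1698 ≈ 889.35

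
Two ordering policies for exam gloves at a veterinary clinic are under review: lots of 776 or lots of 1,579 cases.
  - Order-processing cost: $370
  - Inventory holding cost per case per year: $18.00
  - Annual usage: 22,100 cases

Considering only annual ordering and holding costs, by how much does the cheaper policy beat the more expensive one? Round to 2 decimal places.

$1,868.22

TC(Q) = (D/Q)S + (Q/2)H
TC(776) = (22,100/776)×370 + (776/2)×18 = $17,521.37
TC(1,579) = (22,100/1,579)×370 + (1,579/2)×18 = $19,389.59
|ΔTC| = |$17,521.37 − $19,389.59| = $1,868.22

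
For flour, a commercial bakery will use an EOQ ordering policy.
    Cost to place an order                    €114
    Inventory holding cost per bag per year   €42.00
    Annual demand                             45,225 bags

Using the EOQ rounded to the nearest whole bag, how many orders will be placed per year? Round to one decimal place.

2DS/H = 2·45,225·114/42 = 245,507.14
EOQ = √245,507.14 ≈ 495.49 → Q = 495
Orders per year = D/Q = 45,225 / 495 = 91.364

91.4 orders per year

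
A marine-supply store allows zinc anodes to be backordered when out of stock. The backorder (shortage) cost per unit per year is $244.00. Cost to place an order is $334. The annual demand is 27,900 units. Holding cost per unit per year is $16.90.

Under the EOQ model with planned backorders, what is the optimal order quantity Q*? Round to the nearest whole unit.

Q* = √(2DS/H) · √((H + b)/b)
   = √(2 × 27,900 × 334 / 16.9) · √((16.9 + 244) / 244)
   = 1,050.139 × 1.0341 ≈ 1,085.90

1,086 units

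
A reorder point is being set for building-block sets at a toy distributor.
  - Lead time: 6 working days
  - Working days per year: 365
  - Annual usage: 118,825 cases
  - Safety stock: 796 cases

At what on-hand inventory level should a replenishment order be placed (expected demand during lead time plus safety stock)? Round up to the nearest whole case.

2,750 cases

Daily demand d = 118,825 / 365 = 325.548 cases/day
Demand during lead time = 325.548 × 6 = 1,953.29
Reorder point = 1,953.29 + 796 = 2,749.29 → round up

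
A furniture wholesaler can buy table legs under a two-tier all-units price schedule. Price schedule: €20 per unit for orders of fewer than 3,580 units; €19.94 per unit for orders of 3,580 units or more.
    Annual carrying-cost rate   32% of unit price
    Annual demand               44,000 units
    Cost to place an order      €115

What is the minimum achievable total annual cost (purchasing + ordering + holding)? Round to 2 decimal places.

€888,047.86

H₁ = 32%×€20 = €6.4000;  H₂ = 32%×€19.94 = €6.3808
EOQ₁ = √(2×44,000×115/6.4000) = 1,257.48  (< 3,580, feasible at tier 1)
EOQ₂ = √(2×44,000×115/6.3808) = 1,259.37  (< 3,580 → use Q = 3,580 at tier-2 price)
TC(tier 1 (EOQ₁), Q≈1,257.5) = €888,047.86
TC(tier 2, Q≈3,580.0) = €890,195.04
Minimum at tier 1 (EOQ₁): €888,047.86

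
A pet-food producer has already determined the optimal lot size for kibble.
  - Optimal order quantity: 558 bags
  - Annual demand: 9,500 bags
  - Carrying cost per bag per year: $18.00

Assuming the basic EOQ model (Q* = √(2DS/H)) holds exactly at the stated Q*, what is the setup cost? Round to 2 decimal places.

$294.98

From Q* = √(2DS/H) ⇒ Q*² = 2DS/H.
S = Q²H / (2D) = 558² × 18 / (2 × 9,500) = 294.9764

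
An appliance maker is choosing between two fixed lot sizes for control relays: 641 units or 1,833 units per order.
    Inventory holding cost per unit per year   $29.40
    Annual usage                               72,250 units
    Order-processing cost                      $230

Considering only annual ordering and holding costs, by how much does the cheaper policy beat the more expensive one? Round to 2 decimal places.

$663.80

Annual cost at Q: ordering D·S/Q plus holding Q·H/2.
TC(641) = (72,250/641)×230 + (641/2)×29.4 = $35,347.04
TC(1,833) = (72,250/1,833)×230 + (1,833/2)×29.4 = $36,010.84
|ΔTC| = |$35,347.04 − $36,010.84| = $663.80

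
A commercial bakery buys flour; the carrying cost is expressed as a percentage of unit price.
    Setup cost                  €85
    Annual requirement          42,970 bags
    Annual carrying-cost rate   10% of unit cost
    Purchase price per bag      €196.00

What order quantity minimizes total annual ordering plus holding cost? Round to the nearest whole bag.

610 bags

Carrying cost H = €196 × 10% = €19.6000/bag/yr
Q* = √(2·D·S / H) = √(2·42,970·85 / 19.6) = √372,699.0 ≈ 610.49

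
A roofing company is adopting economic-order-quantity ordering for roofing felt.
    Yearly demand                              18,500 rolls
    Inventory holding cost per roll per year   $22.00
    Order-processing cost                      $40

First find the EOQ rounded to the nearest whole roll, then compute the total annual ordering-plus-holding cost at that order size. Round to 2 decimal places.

Optimal lot size Q* = (2 × 18,500 × $40 / $22)^½ ≈ 259.37 → Q = 259 rolls
Ordering: D/Q × S = 18,500/259 × $40 = $2,857.14
Holding:  Q/2 × H = 259/2 × $22 = $2,849.00
Total = $2,857.14 + $2,849.00 = $5,706.14

$5,706.14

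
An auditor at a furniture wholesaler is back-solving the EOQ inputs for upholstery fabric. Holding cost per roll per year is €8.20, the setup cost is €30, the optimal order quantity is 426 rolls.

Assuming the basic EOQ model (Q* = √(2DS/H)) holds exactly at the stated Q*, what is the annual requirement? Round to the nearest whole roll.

EOQ relation: Q² = 2DS/H, so rearrange for the unknown.
D = Q²H / (2S) = 426² × 8.2 / (2 × 30) = 24,801.72

24,802 rolls per year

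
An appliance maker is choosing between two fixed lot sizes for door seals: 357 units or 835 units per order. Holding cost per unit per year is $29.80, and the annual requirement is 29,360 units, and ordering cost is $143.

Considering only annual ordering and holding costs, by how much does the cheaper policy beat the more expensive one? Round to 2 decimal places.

$389.87

Annual cost at Q: ordering D·S/Q plus holding Q·H/2.
TC(357) = (29,360/357)×143 + (357/2)×29.8 = $17,079.75
TC(835) = (29,360/835)×143 + (835/2)×29.8 = $17,469.62
Cheaper: Q = 357.  Difference = $389.87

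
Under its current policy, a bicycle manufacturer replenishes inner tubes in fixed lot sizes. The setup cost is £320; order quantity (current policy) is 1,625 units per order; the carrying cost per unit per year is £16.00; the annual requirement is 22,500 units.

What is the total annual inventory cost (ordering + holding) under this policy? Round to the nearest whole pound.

Annual ordering cost = (D/Q)·S = (22,500/1,625) × 320 = £4,430.77
Annual holding cost  = (Q/2)·H = (1,625/2) × 16 = £13,000.00
Total = £4,430.77 + £13,000.00 = £17,430.77

£17,431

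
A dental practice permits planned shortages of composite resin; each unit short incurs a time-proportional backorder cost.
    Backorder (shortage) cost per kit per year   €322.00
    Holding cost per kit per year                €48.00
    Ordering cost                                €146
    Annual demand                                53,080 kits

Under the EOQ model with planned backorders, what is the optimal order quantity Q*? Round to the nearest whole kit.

609 kits

Q* = √(2DS/H) · √((H + b)/b)
   = √(2 × 53,080 × 146 / 48) · √((48 + 322) / 322)
   = 568.246 × 1.0719 ≈ 609.13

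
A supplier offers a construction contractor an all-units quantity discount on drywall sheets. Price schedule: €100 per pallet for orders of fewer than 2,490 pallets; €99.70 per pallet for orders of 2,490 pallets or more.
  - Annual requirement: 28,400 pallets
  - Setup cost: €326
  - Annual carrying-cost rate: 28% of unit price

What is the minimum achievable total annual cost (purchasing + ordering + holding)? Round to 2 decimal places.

H₁ = 28%×€100 = €28.0000;  H₂ = 28%×€99.70 = €27.9160
EOQ₁ = √(2×28,400×326/28.0000) = 813.21  (< 2,490, feasible at tier 1)
EOQ₂ = √(2×28,400×326/27.9160) = 814.43  (< 2,490 → use Q = 2,490 at tier-2 price)
TC(tier 1 (EOQ₁), Q≈813.2) = €2,862,769.95
TC(tier 2, Q≈2,490.0) = €2,869,953.65
Minimum at tier 1 (EOQ₁): €2,862,769.95

€2,862,769.95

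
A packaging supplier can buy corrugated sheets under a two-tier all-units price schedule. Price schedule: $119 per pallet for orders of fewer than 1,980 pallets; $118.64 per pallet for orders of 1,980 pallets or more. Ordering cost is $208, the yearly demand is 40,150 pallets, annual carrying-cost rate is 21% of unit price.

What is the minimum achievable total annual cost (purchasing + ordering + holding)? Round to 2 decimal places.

H₁ = 21%×$119 = $24.9900;  H₂ = 21%×$118.64 = $24.9144
EOQ₁ = √(2×40,150×208/24.9900) = 817.53  (< 1,980, feasible at tier 1)
EOQ₂ = √(2×40,150×208/24.9144) = 818.77  (< 1,980 → use Q = 1,980 at tier-2 price)
TC(tier 1 (EOQ₁), Q≈817.5) = $4,798,280.20
TC(tier 2, Q≈1,980.0) = $4,792,279.03
Minimum at tier 2: $4,792,279.03

$4,792,279.03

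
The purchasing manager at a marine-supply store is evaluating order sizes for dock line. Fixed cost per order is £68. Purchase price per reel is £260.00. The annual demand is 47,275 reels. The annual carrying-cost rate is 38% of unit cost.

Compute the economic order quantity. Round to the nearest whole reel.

255 reels

Carrying cost H = £260 × 38% = £98.8000/reel/yr
Q* = √(2·D·S / H) = √(2·47,275·68 / 98.8) = √65,074.9 ≈ 255.10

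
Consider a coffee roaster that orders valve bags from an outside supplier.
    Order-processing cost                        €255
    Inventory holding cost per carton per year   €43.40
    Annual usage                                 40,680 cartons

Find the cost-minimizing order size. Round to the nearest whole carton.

2DS/H = 2·40,680·255/43.4 = 478,036.87
EOQ = √478,036.87 ≈ 691.40

691 cartons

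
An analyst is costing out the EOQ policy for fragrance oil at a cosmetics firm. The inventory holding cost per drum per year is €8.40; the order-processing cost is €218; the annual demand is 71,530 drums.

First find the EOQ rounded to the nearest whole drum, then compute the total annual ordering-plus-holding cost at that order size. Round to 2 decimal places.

Optimal lot size Q* = (2 × 71,530 × €218 / €8.4)^½ ≈ 1,926.85 → Q = 1,927 drums
Orders/yr = 71,530/1,927 = 37.120; ordering cost = 37.120 × €218 = €8,092.13
Average inventory = 1,927/2 = 963.5; holding cost = 963.5 × €8.4 = €8,093.40
Total = €8,092.13 + €8,093.40 = €16,185.53

€16,185.53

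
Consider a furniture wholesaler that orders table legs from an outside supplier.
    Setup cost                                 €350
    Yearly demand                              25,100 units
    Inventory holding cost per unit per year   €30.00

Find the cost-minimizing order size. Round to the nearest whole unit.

765 units

Q* = √(2·D·S / H) = √(2·25,100·350 / 30) = √585,666.7 ≈ 765.29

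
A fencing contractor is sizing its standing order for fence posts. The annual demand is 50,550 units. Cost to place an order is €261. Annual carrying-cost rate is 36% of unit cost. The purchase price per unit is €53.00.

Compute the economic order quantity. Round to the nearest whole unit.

1,176 units

Holding cost per unit per year: H = 36% × €53 = €19.0800
Optimal lot size Q* = (2 × 50,550 × €261 / €19.08)^½ ≈ 1,176.00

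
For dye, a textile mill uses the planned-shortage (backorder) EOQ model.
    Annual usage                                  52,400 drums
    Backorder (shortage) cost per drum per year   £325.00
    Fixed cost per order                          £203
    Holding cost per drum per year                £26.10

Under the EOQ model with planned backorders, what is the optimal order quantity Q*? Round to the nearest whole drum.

938 drums

Q* = √(2DS/H) · √((H + b)/b)
   = √(2 × 52,400 × 203 / 26.1) · √((26.1 + 325) / 325)
   = 902.835 × 1.0394 ≈ 938.39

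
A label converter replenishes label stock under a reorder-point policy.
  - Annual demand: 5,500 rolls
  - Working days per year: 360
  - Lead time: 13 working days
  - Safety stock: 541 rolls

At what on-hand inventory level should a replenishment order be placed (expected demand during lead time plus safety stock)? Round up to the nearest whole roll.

740 rolls

Daily demand d = 5,500 / 360 = 15.278 rolls/day
Demand during lead time = 15.278 × 13 = 198.61
Reorder point = 198.61 + 541 = 739.61 → round up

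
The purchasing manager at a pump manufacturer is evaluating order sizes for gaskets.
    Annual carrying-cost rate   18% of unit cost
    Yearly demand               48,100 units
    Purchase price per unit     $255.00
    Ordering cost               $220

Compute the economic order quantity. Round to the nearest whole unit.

679 units

Holding cost per unit per year: H = 18% × $255 = $45.9000
Optimal lot size Q* = (2 × 48,100 × $220 / $45.9)^½ ≈ 679.04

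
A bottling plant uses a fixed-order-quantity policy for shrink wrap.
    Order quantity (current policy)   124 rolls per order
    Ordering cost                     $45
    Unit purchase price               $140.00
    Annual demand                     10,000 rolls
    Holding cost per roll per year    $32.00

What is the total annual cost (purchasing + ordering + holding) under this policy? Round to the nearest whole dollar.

Annual ordering cost = (D/Q)·S = (10,000/124) × 45 = $3,629.03
Annual holding cost  = (Q/2)·H = (124/2) × 32 = $1,984.00
Purchase cost = D·C = 10,000 × 140 = $1,400,000.00
Total = $3,629.03 + $1,984.00 + $1,400,000.00 = $1,405,613.03

$1,405,613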